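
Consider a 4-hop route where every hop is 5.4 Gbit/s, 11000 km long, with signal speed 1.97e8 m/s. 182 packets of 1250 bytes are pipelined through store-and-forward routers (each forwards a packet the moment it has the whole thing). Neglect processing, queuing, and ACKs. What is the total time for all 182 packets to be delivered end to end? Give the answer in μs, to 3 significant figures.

224000 μs

Per-hop transmission t_tx = L/R = 10000/5400000000 = 1.85185 μs.
Per-hop propagation t_prop = 11000000/197000000 = 55837.6 μs.
Pipeline fill: first packet needs 4·t_tx to clear all hops; remaining 181 packets each add one t_tx.
Total = (4+182-1)·t_tx + 4·t_prop = 185·1.85185 + 4·55837.6 = 224000 μs.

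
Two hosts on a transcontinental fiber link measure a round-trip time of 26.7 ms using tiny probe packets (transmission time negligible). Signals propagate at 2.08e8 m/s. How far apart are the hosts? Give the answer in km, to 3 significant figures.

One-way propagation = RTT/2 = 13.35 ms.
d = s × t = 208000000 × 0.01335 = 2780 km.

2780 km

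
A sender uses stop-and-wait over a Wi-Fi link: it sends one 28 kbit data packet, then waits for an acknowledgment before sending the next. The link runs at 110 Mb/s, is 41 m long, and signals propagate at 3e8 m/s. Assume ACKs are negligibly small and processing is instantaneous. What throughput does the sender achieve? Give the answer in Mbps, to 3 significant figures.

t_tx = L/R = 28000/110000000 = 0.000254545 s.
t_prop = 41/300000000 = 1.36667e-07 s; RTT = 2.73333e-07 s.
Cycle = t_tx + RTT = 0.000254819 s.
Throughput = L / cycle = 28000 / 0.000254819 = 110 Mbps.

110 Mbps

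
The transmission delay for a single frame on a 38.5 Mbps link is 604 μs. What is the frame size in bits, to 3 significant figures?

23300 bits

L = R × t_tx = 38500000 b/s × 0.000604 s = 23254 bits.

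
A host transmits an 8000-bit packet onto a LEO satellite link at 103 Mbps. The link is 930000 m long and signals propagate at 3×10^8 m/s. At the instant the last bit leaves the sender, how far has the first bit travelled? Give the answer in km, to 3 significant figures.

t_tx = L/R = 8000/103000000 = 7.76699e-05 s.
Distance = s × t_tx = 300000000 × 7.76699e-05 = 23.3 km.

23.3 km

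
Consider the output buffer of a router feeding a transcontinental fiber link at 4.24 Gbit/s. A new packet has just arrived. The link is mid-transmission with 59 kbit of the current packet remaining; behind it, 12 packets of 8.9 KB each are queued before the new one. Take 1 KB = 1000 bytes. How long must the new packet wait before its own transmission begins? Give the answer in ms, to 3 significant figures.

0.215 ms

Each queued packet: L/R = 71200/4240000000 = 0.0167925 ms.
12 queued → 0.201509 ms.
Plus remaining 59000 bits of current packet: 0.0139151 ms.
Queuing delay = 0.215 ms.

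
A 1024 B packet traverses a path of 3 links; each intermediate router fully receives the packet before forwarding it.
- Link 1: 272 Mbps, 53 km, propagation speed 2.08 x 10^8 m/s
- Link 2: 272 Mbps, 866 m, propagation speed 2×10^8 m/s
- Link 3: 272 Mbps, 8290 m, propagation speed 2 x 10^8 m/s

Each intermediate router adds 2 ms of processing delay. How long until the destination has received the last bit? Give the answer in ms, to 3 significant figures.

4.39 ms

L = 1024 × 8 = 8192 bits.
Transmission delay per hop = L/R = 8192/272000000 = 0.0301176 ms; 3 hops → 0.0903529 ms.
Propagation delays (d/s per hop): 0.254808, 0.00433, 0.04145 ms; sum = 0.300588 ms.
Processing at 2 router(s): 2 × 2 ms = 4 ms.
End-to-end = 4.39 ms.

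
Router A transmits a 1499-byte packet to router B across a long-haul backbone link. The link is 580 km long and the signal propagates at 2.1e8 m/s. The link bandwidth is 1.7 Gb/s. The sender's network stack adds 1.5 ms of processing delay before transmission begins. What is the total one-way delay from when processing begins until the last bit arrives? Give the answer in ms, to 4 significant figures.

4.269 ms

L = 1499 × 8 = 11992 bits.
Transmission delay = L/R = 11992 / 1700000000 = 0.00705412 ms.
Propagation delay = d/s = 580000 m / 210000000 m/s = 2.7619 ms.
Plus processing delay 1.5 ms = 1.5 ms.
Total = 4.269 ms.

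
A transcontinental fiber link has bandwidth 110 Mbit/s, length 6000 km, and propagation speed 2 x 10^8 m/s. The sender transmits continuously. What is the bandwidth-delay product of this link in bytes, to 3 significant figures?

Propagation delay = 6000000 / 200000000 = 0.03 s.
BDP = R × t_prop = 110000000 × 0.03 = 3300000 bits.
In bytes: 3300000/8 = 413000 bytes.

413000 bytes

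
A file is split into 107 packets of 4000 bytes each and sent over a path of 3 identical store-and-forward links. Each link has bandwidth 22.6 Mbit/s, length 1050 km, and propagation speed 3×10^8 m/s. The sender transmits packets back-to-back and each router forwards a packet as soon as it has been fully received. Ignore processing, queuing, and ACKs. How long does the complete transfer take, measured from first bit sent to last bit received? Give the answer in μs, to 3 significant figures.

Per-hop transmission t_tx = L/R = 32000/22600000 = 1415.93 μs.
Per-hop propagation t_prop = 1050000/300000000 = 3500 μs.
Pipeline fill: first packet needs 3·t_tx to clear all hops; remaining 106 packets each add one t_tx.
Total = (3+107-1)·t_tx + 3·t_prop = 109·1415.93 + 3·3500 = 165000 μs.

165000 μs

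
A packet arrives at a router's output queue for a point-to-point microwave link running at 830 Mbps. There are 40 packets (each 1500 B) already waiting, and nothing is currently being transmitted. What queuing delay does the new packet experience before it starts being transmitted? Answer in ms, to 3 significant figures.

0.578 ms

Each queued packet: L/R = 12000/830000000 = 0.0144578 ms.
40 queued → 0.578313 ms.
Queuing delay = 0.578 ms.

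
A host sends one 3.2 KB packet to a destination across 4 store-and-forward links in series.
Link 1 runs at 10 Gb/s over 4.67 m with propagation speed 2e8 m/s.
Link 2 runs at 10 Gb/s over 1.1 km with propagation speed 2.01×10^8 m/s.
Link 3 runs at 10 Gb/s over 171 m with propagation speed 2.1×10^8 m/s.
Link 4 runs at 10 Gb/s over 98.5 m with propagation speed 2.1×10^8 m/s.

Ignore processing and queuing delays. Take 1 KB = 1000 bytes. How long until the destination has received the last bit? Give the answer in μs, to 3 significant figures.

L = 25600 bits.
Transmission delay per hop = L/R = 25600/10000000000 = 2.56 μs; 4 hops → 10.24 μs.
Propagation delays (d/s per hop): 0.02335, 5.47264, 0.814286, 0.469048 μs; sum = 6.77932 μs.
End-to-end = 17.0 μs.

17.0 μs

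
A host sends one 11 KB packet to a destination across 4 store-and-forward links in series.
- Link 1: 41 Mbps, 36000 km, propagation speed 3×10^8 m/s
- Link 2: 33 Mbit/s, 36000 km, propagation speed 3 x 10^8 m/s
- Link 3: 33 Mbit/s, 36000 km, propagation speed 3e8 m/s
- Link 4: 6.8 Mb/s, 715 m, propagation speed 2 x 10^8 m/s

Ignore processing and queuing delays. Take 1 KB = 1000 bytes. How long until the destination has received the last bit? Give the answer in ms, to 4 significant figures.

380.4 ms

L = 88000 bits.
Transmission delays (L/R per hop): 2.14634, 2.66667, 2.66667, 12.9412 ms; sum = 20.4209 ms.
Propagation delays (d/s per hop): 120, 120, 120, 0.003575 ms; sum = 360.004 ms.
End-to-end = 380.4 ms.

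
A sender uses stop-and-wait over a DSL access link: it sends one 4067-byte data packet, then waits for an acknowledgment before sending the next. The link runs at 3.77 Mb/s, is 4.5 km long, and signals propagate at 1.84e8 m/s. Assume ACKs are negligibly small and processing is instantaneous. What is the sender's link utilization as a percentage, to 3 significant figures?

t_tx = L/R = 32536/3770000 = 0.00863024 s.
t_prop = 4500/184000000 = 2.44565e-05 s; RTT = 4.8913e-05 s.
Cycle = t_tx + RTT = 0.00867915 s.
Utilization = t_tx / cycle = 0.00863024/0.00867915 = 99.4 %.

99.4 %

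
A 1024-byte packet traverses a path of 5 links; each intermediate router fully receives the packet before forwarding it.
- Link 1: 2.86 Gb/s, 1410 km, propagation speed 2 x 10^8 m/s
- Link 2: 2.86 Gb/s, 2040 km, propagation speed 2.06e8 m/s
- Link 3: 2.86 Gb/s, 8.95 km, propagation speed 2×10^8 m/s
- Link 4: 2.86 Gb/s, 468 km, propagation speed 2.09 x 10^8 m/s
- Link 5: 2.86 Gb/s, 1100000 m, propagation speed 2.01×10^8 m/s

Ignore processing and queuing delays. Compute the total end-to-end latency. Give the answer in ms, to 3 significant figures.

24.7 ms

L = 1024 × 8 = 8192 bits.
Transmission delay per hop = L/R = 8192/2860000000 = 0.00286434 ms; 5 hops → 0.0143217 ms.
Propagation delays (d/s per hop): 7.05, 9.90291, 0.04475, 2.23923, 5.47264 ms; sum = 24.7095 ms.
End-to-end = 24.7 ms.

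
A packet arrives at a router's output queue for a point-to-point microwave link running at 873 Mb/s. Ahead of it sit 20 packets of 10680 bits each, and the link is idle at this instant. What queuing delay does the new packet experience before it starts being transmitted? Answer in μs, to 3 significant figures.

Each queued packet: L/R = 10680/873000000 = 12.2337 μs.
20 queued → 244.674 μs.
Queuing delay = 245 μs.

245 μs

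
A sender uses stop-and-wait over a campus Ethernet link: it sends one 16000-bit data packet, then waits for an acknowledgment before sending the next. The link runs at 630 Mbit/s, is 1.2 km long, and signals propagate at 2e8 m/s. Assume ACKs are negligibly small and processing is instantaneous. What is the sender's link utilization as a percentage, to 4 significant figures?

t_tx = L/R = 16000/630000000 = 2.53968e-05 s.
t_prop = 1200/200000000 = 6e-06 s; RTT = 1.2e-05 s.
Cycle = t_tx + RTT = 3.73968e-05 s.
Utilization = t_tx / cycle = 2.53968e-05/3.73968e-05 = 67.91 %.

67.91 %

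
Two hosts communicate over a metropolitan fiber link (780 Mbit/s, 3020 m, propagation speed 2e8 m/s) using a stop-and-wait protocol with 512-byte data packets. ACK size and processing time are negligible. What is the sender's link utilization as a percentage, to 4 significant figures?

t_tx = L/R = 4096/780000000 = 5.25128e-06 s.
t_prop = 3020/200000000 = 1.51e-05 s; RTT = 3.02e-05 s.
Cycle = t_tx + RTT = 3.54513e-05 s.
Utilization = t_tx / cycle = 5.25128e-06/3.54513e-05 = 14.81 %.

14.81 %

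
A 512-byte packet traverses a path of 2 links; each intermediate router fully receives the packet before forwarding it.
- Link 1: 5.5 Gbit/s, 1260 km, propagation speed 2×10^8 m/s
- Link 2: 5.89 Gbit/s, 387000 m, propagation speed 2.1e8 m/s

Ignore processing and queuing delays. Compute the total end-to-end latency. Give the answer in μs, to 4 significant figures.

L = 512 × 8 = 4096 bits.
Transmission delays (L/R per hop): 0.744727, 0.695416 μs; sum = 1.44014 μs.
Propagation delays (d/s per hop): 6300, 1842.86 μs; sum = 8142.86 μs.
End-to-end = 8144 μs.

8144 μs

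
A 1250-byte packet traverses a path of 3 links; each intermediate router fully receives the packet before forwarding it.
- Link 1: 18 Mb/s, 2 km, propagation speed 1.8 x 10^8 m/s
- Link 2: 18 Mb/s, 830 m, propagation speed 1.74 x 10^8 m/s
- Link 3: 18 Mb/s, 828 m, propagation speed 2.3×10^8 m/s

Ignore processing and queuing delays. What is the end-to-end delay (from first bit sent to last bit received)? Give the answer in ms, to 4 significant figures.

L = 1250 × 8 = 10000 bits.
Transmission delay per hop = L/R = 10000/18000000 = 0.555556 ms; 3 hops → 1.66667 ms.
Propagation delays (d/s per hop): 0.0111111, 0.00477011, 0.0036 ms; sum = 0.0194812 ms.
End-to-end = 1.686 ms.

1.686 ms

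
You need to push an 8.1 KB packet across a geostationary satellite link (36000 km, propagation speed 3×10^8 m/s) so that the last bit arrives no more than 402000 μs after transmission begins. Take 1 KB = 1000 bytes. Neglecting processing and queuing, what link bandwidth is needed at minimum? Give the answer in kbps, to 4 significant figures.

L = 64800 bits.
Propagation delay = 36000000 / 300000000 = 120000 μs.
Transmission budget = 402000 − 120000 = 282000 μs.
R ≥ L / t_tx = 64800 bits / 0.282 s = 229.8 kbps.

229.8 kbps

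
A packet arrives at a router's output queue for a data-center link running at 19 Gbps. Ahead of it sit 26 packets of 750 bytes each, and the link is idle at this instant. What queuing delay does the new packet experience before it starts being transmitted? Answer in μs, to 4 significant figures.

Each queued packet: L/R = 6000/19000000000 = 0.315789 μs.
26 queued → 8.21053 μs.
Queuing delay = 8.211 μs.

8.211 μs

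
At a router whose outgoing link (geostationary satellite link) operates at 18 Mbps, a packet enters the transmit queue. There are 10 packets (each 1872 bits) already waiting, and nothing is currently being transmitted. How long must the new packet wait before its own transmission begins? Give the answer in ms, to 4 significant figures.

Each queued packet: L/R = 1872/18000000 = 0.104 ms.
10 queued → 1.04 ms.
Queuing delay = 1.040 ms.

1.040 ms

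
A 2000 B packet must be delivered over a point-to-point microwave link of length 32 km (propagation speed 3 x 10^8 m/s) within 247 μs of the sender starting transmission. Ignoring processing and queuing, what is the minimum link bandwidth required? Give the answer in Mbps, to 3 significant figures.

L = 16000 bits.
Propagation delay = 32000 / 300000000 = 106.667 μs.
Transmission budget = 247 − 106.667 = 140.333 μs.
R ≥ L / t_tx = 16000 bits / 0.000140333 s = 114 Mbps.

114 Mbps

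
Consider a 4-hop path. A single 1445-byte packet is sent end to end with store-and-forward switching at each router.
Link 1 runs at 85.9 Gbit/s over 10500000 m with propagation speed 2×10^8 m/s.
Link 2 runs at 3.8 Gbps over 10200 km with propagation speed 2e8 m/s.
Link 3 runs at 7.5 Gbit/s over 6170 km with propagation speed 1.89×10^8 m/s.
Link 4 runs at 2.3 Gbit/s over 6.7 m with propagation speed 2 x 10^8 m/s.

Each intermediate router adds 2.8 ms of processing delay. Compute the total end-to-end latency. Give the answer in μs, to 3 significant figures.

L = 1445 × 8 = 11560 bits.
Transmission delays (L/R per hop): 0.134575, 3.04211, 1.54133, 5.02609 μs; sum = 9.7441 μs.
Propagation delays (d/s per hop): 52500, 51000, 32645.5, 0.0335 μs; sum = 136146 μs.
Processing at 3 router(s): 3 × 2.8 ms = 8400 μs.
End-to-end = 145000 μs.

145000 μs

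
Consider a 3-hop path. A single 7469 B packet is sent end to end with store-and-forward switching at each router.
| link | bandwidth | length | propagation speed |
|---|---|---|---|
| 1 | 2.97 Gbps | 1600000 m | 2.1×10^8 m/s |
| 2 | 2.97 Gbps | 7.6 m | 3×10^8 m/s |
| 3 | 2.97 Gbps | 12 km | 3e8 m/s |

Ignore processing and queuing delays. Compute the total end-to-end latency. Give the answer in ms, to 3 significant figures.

L = 7469 × 8 = 59752 bits.
Transmission delay per hop = L/R = 59752/2970000000 = 0.0201185 ms; 3 hops → 0.0603556 ms.
Propagation delays (d/s per hop): 7.61905, 2.53333e-05, 0.04 ms; sum = 7.65907 ms.
End-to-end = 7.72 ms.

7.72 ms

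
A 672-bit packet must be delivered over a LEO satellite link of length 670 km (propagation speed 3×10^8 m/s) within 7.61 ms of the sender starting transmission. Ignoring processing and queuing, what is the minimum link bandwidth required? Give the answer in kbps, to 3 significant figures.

125 kbps

Propagation delay = 670000 / 300000000 = 2.23333 ms.
Transmission budget = 7.61 − 2.23333 = 5.37667 ms.
R ≥ L / t_tx = 672 bits / 0.00537667 s = 125 kbps.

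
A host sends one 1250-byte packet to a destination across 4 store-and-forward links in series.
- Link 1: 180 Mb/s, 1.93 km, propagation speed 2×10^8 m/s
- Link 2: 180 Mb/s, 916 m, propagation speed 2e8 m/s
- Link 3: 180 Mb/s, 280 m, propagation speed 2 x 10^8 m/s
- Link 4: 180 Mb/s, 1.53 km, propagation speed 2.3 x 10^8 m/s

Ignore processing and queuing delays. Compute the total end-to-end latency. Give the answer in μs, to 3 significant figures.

L = 1250 × 8 = 10000 bits.
Transmission delay per hop = L/R = 10000/180000000 = 55.5556 μs; 4 hops → 222.222 μs.
Propagation delays (d/s per hop): 9.65, 4.58, 1.4, 6.65217 μs; sum = 22.2822 μs.
End-to-end = 245 μs.

245 μs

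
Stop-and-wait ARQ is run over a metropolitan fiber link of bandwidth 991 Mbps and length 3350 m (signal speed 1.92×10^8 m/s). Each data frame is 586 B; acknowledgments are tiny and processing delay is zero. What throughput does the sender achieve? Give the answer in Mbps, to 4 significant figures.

118.3 Mbps

t_tx = L/R = 4688/991000000 = 4.73058e-06 s.
t_prop = 3350/192000000 = 1.74479e-05 s; RTT = 3.48958e-05 s.
Cycle = t_tx + RTT = 3.96264e-05 s.
Throughput = L / cycle = 4688 / 3.96264e-05 = 118.3 Mbps.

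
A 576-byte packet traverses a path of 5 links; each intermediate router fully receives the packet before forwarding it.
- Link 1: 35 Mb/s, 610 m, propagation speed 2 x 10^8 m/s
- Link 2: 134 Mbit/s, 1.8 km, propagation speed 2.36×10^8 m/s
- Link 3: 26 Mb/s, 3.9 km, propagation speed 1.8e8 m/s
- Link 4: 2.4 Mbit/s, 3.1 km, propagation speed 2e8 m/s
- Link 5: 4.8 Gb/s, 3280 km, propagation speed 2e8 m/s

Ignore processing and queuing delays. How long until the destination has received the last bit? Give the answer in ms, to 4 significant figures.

18.71 ms

L = 576 × 8 = 4608 bits.
Transmission delays (L/R per hop): 0.131657, 0.0343881, 0.177231, 1.92, 0.00096 ms; sum = 2.26424 ms.
Propagation delays (d/s per hop): 0.00305, 0.00762712, 0.0216667, 0.0155, 16.4 ms; sum = 16.4478 ms.
End-to-end = 18.71 ms.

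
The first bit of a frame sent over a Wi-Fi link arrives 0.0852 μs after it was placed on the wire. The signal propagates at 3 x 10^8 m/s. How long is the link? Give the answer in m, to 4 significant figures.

25.56 m

d = s × t_prop = 300000000 × 8.52e-08 = 25.56 m.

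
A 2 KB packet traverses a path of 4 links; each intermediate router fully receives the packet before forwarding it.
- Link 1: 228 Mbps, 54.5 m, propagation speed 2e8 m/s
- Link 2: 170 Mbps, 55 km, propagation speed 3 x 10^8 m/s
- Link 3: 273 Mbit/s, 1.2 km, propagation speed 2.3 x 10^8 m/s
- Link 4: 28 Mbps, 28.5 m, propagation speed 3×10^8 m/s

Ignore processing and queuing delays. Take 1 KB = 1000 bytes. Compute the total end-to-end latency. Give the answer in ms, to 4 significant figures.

0.9832 ms

L = 16000 bits.
Transmission delays (L/R per hop): 0.0701754, 0.0941176, 0.0586081, 0.571429 ms; sum = 0.79433 ms.
Propagation delays (d/s per hop): 0.0002725, 0.183333, 0.00521739, 9.5e-05 ms; sum = 0.188918 ms.
End-to-end = 0.9832 ms.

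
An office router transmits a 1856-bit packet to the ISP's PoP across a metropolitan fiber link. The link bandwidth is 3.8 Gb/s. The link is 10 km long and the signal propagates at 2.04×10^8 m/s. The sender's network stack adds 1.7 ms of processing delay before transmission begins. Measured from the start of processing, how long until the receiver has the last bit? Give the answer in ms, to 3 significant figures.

1.75 ms

Transmission delay = L/R = 1856 / 3800000000 = 0.000488421 ms.
Propagation delay = d/s = 10000 m / 204000000 m/s = 0.0490196 ms.
Plus processing delay 1.7 ms = 1.7 ms.
Total = 1.75 ms.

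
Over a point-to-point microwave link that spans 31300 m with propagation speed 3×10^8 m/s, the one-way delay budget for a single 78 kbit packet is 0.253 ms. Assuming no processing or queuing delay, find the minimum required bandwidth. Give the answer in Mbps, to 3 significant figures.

525 Mbps

Propagation delay = 31300 / 300000000 = 0.104333 ms.
Transmission budget = 0.253 − 0.104333 = 0.148667 ms.
R ≥ L / t_tx = 78000 bits / 0.000148667 s = 525 Mbps.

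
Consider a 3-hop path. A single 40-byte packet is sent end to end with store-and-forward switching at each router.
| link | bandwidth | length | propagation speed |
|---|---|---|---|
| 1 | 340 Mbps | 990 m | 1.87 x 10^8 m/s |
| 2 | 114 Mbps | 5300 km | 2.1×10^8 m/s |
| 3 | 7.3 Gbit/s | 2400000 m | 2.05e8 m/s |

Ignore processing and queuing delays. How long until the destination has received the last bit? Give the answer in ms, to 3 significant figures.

37.0 ms

L = 40 × 8 = 320 bits.
Transmission delays (L/R per hop): 0.000941176, 0.00280702, 4.38356e-05 ms; sum = 0.00379203 ms.
Propagation delays (d/s per hop): 0.00529412, 25.2381, 11.7073 ms; sum = 36.9507 ms.
End-to-end = 37.0 ms.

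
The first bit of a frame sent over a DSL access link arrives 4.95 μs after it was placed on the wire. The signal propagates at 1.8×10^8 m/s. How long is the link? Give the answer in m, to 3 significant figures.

d = s × t_prop = 180000000 × 4.95e-06 = 891 m.

891 m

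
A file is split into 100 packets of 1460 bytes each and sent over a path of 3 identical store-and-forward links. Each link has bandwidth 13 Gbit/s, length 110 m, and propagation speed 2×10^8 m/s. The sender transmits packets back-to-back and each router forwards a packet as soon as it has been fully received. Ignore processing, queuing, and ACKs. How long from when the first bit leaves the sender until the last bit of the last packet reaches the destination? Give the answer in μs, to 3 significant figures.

Per-hop transmission t_tx = L/R = 11680/13000000000 = 0.898462 μs.
Per-hop propagation t_prop = 110/200000000 = 0.55 μs.
Pipeline fill: first packet needs 3·t_tx to clear all hops; remaining 99 packets each add one t_tx.
Total = (3+100-1)·t_tx + 3·t_prop = 102·0.898462 + 3·0.55 = 93.3 μs.

93.3 μs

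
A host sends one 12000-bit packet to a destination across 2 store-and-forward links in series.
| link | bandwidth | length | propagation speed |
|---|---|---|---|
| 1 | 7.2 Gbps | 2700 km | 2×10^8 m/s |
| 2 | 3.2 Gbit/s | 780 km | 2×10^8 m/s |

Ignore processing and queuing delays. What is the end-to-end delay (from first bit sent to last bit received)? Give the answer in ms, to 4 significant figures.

17.41 ms

Transmission delays (L/R per hop): 0.00166667, 0.00375 ms; sum = 0.00541667 ms.
Propagation delays (d/s per hop): 13.5, 3.9 ms; sum = 17.4 ms.
End-to-end = 17.41 ms.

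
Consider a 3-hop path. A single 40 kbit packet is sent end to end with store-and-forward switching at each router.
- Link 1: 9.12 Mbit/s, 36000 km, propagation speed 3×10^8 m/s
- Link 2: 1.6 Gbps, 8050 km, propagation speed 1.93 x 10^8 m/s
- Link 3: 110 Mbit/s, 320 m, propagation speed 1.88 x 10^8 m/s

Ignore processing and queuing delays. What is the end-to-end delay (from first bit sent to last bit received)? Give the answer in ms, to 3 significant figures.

L = 40000 bits.
Transmission delays (L/R per hop): 4.38596, 0.025, 0.363636 ms; sum = 4.7746 ms.
Propagation delays (d/s per hop): 120, 41.7098, 0.00170213 ms; sum = 161.712 ms.
End-to-end = 166 ms.

166 ms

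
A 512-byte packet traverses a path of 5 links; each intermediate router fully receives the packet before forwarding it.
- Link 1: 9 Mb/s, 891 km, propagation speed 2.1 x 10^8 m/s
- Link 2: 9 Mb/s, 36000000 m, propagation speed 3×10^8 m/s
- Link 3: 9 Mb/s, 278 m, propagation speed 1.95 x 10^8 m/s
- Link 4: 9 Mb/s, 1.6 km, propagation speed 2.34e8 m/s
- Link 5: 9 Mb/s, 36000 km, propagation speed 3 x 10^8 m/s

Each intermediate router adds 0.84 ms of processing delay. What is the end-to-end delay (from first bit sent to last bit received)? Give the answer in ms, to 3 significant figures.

250 ms

L = 512 × 8 = 4096 bits.
Transmission delay per hop = L/R = 4096/9000000 = 0.455111 ms; 5 hops → 2.27556 ms.
Propagation delays (d/s per hop): 4.24286, 120, 0.00142564, 0.00683761, 120 ms; sum = 244.251 ms.
Processing at 4 router(s): 4 × 0.84 ms = 3.36 ms.
End-to-end = 250 ms.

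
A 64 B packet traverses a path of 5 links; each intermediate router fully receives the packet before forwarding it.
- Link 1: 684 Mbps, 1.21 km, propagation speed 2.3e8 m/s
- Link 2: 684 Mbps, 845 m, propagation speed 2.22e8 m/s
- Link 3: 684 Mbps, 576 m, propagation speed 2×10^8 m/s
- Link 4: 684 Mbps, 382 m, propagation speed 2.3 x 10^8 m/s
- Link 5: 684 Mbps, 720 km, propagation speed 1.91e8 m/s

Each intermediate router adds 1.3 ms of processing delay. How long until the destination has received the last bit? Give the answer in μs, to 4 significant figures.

L = 64 × 8 = 512 bits.
Transmission delay per hop = L/R = 512/684000000 = 0.748538 μs; 5 hops → 3.74269 μs.
Propagation delays (d/s per hop): 5.26087, 3.80631, 2.88, 1.66087, 3769.63 μs; sum = 3783.24 μs.
Processing at 4 router(s): 4 × 1.3 ms = 5200 μs.
End-to-end = 8987 μs.

8987 μs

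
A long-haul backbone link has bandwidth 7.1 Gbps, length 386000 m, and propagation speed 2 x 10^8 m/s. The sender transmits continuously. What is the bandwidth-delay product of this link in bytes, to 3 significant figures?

1710000 bytes

Propagation delay = 386000 / 200000000 = 0.00193 s.
BDP = R × t_prop = 7100000000 × 0.00193 = 13703000 bits.
In bytes: 13703000/8 = 1710000 bytes.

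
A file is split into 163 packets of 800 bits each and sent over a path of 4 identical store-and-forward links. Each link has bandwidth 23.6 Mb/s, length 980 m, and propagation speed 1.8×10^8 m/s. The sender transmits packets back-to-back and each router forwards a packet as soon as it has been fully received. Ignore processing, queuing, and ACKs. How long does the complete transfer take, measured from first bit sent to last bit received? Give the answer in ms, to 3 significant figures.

5.65 ms

Per-hop transmission t_tx = L/R = 800/23600000 = 0.0338983 ms.
Per-hop propagation t_prop = 980/180000000 = 0.00544444 ms.
Pipeline fill: first packet needs 4·t_tx to clear all hops; remaining 162 packets each add one t_tx.
Total = (4+163-1)·t_tx + 4·t_prop = 166·0.0338983 + 4·0.00544444 = 5.65 ms.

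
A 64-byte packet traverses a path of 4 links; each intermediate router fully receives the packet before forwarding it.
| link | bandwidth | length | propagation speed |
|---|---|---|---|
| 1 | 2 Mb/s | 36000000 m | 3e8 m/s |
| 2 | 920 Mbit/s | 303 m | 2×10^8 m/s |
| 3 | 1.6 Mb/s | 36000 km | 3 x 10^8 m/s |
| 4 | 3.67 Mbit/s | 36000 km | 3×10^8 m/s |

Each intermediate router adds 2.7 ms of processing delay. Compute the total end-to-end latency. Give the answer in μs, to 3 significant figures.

369000 μs

L = 64 × 8 = 512 bits.
Transmission delays (L/R per hop): 256, 0.556522, 320, 139.51 μs; sum = 716.066 μs.
Propagation delays (d/s per hop): 120000, 1.515, 120000, 120000 μs; sum = 360002 μs.
Processing at 3 router(s): 3 × 2.7 ms = 8100 μs.
End-to-end = 369000 μs.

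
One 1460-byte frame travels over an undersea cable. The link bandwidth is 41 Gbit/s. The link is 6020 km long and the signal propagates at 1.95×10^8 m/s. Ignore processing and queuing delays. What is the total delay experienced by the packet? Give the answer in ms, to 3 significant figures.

L = 1460 × 8 = 11680 bits.
Transmission delay = L/R = 11680 / 41000000000 = 0.000284878 ms.
Propagation delay = d/s = 6020000 m / 195000000 m/s = 30.8718 ms.
Total = 30.9 ms.

30.9 ms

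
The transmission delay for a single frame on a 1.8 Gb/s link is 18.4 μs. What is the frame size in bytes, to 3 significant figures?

4140 bytes

L = R × t_tx = 1800000000 b/s × 1.84e-05 s = 33120 bits.
In bytes: 33120 / 8 = 4140 bytes.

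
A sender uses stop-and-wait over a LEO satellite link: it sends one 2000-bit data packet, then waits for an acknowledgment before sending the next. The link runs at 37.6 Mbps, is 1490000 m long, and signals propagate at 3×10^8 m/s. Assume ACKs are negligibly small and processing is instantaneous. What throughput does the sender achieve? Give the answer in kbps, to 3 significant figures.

t_tx = L/R = 2000/37600000 = 5.31915e-05 s.
t_prop = 1490000/300000000 = 0.00496667 s; RTT = 0.00993333 s.
Cycle = t_tx + RTT = 0.00998652 s.
Throughput = L / cycle = 2000 / 0.00998652 = 200 kbps.

200 kbps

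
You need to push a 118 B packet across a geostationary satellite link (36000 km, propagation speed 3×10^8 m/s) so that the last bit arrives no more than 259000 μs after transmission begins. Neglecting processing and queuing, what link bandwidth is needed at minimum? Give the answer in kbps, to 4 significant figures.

6.791 kbps

L = 944 bits.
Propagation delay = 36000000 / 300000000 = 120000 μs.
Transmission budget = 259000 − 120000 = 139000 μs.
R ≥ L / t_tx = 944 bits / 0.139 s = 6.791 kbps.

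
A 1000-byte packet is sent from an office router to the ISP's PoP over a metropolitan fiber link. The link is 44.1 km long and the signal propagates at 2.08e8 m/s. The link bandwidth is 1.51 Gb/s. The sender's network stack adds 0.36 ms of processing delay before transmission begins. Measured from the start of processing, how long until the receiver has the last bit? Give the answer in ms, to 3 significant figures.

0.577 ms

L = 1000 × 8 = 8000 bits.
Transmission delay = L/R = 8000 / 1510000000 = 0.00529801 ms.
Propagation delay = d/s = 44100 m / 208000000 m/s = 0.212019 ms.
Plus processing delay 0.36 ms = 0.36 ms.
Total = 0.577 ms.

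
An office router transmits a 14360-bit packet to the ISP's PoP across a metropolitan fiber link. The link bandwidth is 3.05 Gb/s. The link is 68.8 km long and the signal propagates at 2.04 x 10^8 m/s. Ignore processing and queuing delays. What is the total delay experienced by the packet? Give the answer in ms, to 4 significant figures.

Transmission delay = L/R = 14360 / 3050000000 = 0.0047082 ms.
Propagation delay = d/s = 68800 m / 204000000 m/s = 0.337255 ms.
Total = 0.3420 ms.

0.3420 ms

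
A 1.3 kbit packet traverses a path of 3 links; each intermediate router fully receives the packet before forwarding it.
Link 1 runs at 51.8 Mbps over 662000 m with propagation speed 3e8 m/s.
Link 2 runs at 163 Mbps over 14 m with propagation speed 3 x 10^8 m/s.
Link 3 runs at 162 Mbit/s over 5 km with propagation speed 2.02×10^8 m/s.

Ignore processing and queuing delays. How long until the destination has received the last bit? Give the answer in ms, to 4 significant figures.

L = 1300 bits.
Transmission delays (L/R per hop): 0.0250965, 0.00797546, 0.00802469 ms; sum = 0.0410967 ms.
Propagation delays (d/s per hop): 2.20667, 4.66667e-05, 0.0247525 ms; sum = 2.23147 ms.
End-to-end = 2.273 ms.

2.273 ms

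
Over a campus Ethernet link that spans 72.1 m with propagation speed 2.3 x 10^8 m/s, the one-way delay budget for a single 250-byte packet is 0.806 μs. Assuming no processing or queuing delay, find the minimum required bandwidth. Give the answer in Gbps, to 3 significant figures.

L = 2000 bits.
Propagation delay = 72.1 / 2.3e+08 = 0.313478 μs.
Transmission budget = 0.806 − 0.313478 = 0.492522 μs.
R ≥ L / t_tx = 2000 bits / 4.92522e-07 s = 4.06 Gbps.

4.06 Gbps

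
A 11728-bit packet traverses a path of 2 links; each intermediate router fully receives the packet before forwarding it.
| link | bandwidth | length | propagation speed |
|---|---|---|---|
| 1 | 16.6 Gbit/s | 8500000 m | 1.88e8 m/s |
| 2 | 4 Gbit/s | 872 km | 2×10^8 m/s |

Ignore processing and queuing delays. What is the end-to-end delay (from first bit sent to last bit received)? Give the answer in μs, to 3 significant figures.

Transmission delays (L/R per hop): 0.706506, 2.932 μs; sum = 3.63851 μs.
Propagation delays (d/s per hop): 45212.8, 4360 μs; sum = 49572.8 μs.
End-to-end = 49600 μs.

49600 μs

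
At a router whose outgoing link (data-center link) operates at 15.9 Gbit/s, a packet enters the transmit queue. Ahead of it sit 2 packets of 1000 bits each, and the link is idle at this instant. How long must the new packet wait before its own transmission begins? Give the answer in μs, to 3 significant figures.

Each queued packet: L/R = 1000/15900000000 = 0.0628931 μs.
2 queued → 0.125786 μs.
Queuing delay = 0.126 μs.

0.126 μs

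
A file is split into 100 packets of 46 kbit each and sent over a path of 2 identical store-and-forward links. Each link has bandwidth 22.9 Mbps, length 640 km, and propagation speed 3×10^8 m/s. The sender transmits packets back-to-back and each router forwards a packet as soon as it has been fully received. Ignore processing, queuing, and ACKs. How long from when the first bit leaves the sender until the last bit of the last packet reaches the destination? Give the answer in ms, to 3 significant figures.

Per-hop transmission t_tx = L/R = 46000/22900000 = 2.00873 ms.
Per-hop propagation t_prop = 640000/300000000 = 2.13333 ms.
Pipeline fill: first packet needs 2·t_tx to clear all hops; remaining 99 packets each add one t_tx.
Total = (2+100-1)·t_tx + 2·t_prop = 101·2.00873 + 2·2.13333 = 207 ms.

207 ms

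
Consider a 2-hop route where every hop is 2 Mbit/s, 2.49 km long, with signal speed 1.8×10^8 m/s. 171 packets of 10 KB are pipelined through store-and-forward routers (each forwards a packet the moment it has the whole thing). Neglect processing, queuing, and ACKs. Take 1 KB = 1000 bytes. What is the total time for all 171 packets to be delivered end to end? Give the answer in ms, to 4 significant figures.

6880 ms

Per-hop transmission t_tx = L/R = 80000/2000000 = 40 ms.
Per-hop propagation t_prop = 2490/180000000 = 0.0138333 ms.
Pipeline fill: first packet needs 2·t_tx to clear all hops; remaining 170 packets each add one t_tx.
Total = (2+171-1)·t_tx + 2·t_prop = 172·40 + 2·0.0138333 = 6880 ms.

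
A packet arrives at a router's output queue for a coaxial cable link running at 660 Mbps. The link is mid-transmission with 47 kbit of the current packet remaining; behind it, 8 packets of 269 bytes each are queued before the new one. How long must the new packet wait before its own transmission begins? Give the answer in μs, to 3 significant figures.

97.3 μs

Each queued packet: L/R = 2152/660000000 = 3.26061 μs.
8 queued → 26.0848 μs.
Plus remaining 47000 bits of current packet: 71.2121 μs.
Queuing delay = 97.3 μs.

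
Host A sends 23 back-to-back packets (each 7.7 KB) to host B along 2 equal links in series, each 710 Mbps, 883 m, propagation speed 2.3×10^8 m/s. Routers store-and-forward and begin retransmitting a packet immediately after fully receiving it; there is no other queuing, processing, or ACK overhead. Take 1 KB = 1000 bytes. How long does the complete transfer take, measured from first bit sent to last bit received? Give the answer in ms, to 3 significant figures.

Per-hop transmission t_tx = L/R = 61600/710000000 = 0.0867606 ms.
Per-hop propagation t_prop = 883/2.3e+08 = 0.00383913 ms.
Pipeline fill: first packet needs 2·t_tx to clear all hops; remaining 22 packets each add one t_tx.
Total = (2+23-1)·t_tx + 2·t_prop = 24·0.0867606 + 2·0.00383913 = 2.09 ms.

2.09 ms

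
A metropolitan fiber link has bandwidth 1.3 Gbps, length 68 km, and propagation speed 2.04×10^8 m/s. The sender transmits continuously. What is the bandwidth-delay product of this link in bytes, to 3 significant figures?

54200 bytes

Propagation delay = 68000 / 204000000 = 0.000333333 s.
BDP = R × t_prop = 1300000000 × 0.000333333 = 433333 bits.
In bytes: 433333/8 = 54200 bytes.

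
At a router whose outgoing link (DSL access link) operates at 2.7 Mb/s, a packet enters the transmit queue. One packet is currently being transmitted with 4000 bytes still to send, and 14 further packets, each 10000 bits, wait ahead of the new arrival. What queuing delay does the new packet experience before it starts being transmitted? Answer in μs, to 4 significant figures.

63700 μs

Each queued packet: L/R = 10000/2700000 = 3703.7 μs.
14 queued → 51851.9 μs.
Plus remaining 32000 bits of current packet: 11851.9 μs.
Queuing delay = 63700 μs.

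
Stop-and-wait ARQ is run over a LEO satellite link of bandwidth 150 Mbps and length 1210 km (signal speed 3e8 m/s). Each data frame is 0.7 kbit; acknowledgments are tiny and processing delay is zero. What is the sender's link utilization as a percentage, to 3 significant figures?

t_tx = L/R = 700/150000000 = 4.66667e-06 s.
t_prop = 1210000/300000000 = 0.00403333 s; RTT = 0.00806667 s.
Cycle = t_tx + RTT = 0.00807133 s.
Utilization = t_tx / cycle = 4.66667e-06/0.00807133 = 0.0578 %.

0.0578 %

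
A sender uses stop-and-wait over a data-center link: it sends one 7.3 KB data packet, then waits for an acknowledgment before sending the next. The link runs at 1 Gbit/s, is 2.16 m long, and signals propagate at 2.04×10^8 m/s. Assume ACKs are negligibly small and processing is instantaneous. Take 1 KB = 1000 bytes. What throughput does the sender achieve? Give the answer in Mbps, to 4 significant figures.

999.6 Mbps

t_tx = L/R = 58400/1000000000 = 5.84e-05 s.
t_prop = 2.16/204000000 = 1.05882e-08 s; RTT = 2.11765e-08 s.
Cycle = t_tx + RTT = 5.84212e-05 s.
Throughput = L / cycle = 58400 / 5.84212e-05 = 999.6 Mbps.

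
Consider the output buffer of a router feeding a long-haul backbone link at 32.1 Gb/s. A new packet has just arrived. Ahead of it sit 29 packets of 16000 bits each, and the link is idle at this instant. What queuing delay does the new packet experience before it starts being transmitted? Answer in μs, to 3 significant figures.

Each queued packet: L/R = 16000/32100000000 = 0.498442 μs.
29 queued → 14.4548 μs.
Queuing delay = 14.5 μs.

14.5 μs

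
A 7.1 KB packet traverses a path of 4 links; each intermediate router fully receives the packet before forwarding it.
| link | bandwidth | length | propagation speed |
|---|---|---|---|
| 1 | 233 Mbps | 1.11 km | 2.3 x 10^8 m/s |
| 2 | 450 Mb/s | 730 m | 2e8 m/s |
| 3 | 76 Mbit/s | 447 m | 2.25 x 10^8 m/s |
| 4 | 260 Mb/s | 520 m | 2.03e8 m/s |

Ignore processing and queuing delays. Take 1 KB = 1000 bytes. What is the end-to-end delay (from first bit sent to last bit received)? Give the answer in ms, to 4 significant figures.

L = 56800 bits.
Transmission delays (L/R per hop): 0.243777, 0.126222, 0.747368, 0.218462 ms; sum = 1.33583 ms.
Propagation delays (d/s per hop): 0.00482609, 0.00365, 0.00198667, 0.00256158 ms; sum = 0.0130243 ms.
End-to-end = 1.349 ms.

1.349 ms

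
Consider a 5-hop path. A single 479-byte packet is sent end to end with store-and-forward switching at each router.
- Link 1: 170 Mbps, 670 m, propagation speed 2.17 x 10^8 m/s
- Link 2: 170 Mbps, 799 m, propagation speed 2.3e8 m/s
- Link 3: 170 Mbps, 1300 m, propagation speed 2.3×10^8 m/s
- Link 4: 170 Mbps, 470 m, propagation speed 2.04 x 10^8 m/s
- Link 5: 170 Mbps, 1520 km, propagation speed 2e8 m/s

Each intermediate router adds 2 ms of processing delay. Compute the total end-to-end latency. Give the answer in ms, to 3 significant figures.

L = 479 × 8 = 3832 bits.
Transmission delay per hop = L/R = 3832/170000000 = 0.0225412 ms; 5 hops → 0.112706 ms.
Propagation delays (d/s per hop): 0.00308756, 0.00347391, 0.00565217, 0.00230392, 7.6 ms; sum = 7.61452 ms.
Processing at 4 router(s): 4 × 2 ms = 8 ms.
End-to-end = 15.7 ms.

15.7 ms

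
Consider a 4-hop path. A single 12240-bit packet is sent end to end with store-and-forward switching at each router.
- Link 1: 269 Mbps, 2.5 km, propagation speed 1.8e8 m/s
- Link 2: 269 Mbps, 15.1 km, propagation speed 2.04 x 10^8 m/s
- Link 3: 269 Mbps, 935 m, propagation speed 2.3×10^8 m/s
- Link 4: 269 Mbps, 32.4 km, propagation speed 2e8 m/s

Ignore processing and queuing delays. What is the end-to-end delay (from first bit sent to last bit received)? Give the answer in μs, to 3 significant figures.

436 μs

Transmission delay per hop = L/R = 12240/269000000 = 45.5019 μs; 4 hops → 182.007 μs.
Propagation delays (d/s per hop): 13.8889, 74.0196, 4.06522, 162 μs; sum = 253.974 μs.
End-to-end = 436 μs.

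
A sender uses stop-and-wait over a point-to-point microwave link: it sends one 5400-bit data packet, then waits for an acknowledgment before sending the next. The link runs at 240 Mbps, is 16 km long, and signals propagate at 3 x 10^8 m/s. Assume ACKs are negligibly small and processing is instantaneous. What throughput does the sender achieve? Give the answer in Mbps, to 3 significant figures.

t_tx = L/R = 5400/240000000 = 2.25e-05 s.
t_prop = 16000/300000000 = 5.33333e-05 s; RTT = 0.000106667 s.
Cycle = t_tx + RTT = 0.000129167 s.
Throughput = L / cycle = 5400 / 0.000129167 = 41.8 Mbps.

41.8 Mbps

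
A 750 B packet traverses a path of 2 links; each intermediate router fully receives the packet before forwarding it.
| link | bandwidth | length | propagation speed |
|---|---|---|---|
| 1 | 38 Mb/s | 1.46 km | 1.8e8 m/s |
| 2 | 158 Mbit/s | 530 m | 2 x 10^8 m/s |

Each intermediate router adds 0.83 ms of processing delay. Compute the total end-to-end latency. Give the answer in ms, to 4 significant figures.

1.037 ms

L = 750 × 8 = 6000 bits.
Transmission delays (L/R per hop): 0.157895, 0.0379747 ms; sum = 0.195869 ms.
Propagation delays (d/s per hop): 0.00811111, 0.00265 ms; sum = 0.0107611 ms.
Processing at 1 router(s): 1 × 0.83 ms = 0.83 ms.
End-to-end = 1.037 ms.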